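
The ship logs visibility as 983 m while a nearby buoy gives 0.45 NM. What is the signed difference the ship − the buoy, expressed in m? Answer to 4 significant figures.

the buoy: 0.45 nmi = 833.400 m.
Difference: 983.000 − 833.400 = 149.6 m.

149.6 m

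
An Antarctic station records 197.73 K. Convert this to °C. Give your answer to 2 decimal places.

°C = 197.73 − 273.15 = -75.42 °C.

-75.42 °C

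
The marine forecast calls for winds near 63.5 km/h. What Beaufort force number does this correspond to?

Beaufort force 8

63.5 km/h = 17.6 m/s, which is Beaufort 8 (gale, 17.2–20.7 m/s).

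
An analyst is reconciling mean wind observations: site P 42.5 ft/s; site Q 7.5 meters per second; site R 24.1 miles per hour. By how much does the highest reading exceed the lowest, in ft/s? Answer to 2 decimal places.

site Q: 7.5 m/s = 24.6063 ft/s.
site R: 24.1 mph = 35.3467 ft/s.
Spread: 42.5000 − 24.6063 = 17.89 ft/s.

17.89 ft/s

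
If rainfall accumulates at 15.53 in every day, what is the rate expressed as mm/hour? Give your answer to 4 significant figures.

16.44 mm/hour

15.53 in/day × 25.4 mm/in × 0.0416667 day/hour = 16.44 mm/hour.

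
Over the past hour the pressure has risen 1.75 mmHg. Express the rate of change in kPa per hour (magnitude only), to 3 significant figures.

1.75 mmHg / 1 h × 0.133322 kPa/mmHg = 0.233 kPa/h.

0.233 kPa per hour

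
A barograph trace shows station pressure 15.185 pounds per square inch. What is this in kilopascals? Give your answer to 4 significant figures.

1 psi = 6.89476 kPa, so 15.185 × 6.89476 = 104.7 kPa.

104.7 kPa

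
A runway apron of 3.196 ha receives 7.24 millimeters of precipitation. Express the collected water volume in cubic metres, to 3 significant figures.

Area: 3.196 ha = 31960 m².
1 mm over 1 m² is 1 L, so volume = 7.24 × 31960 = 231390.4 L = 231 m³.

231 cubic metres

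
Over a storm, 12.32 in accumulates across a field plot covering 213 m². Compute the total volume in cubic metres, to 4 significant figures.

Depth: 12.32 in × 25.4 = 312.928 mm.
1 mm over 1 m² is 1 L, so volume = 312.928 × 213 = 66653.664 L = 66.65 m³.

66.65 cubic metres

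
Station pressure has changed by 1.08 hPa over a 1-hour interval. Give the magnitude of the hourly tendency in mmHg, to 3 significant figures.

1.08 hPa / 1 h × 0.750062 mmHg/hPa = 0.810 mmHg/h.

0.810 mmHg per hour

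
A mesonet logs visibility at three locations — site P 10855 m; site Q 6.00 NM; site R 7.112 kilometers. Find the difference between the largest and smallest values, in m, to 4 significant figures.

site Q: 6.00 nmi = 11112.00 m.
site R: 7.112 km = 7112.00 m.
Spread: 11112.00 − 7112.00 = 4000 m.

4000 m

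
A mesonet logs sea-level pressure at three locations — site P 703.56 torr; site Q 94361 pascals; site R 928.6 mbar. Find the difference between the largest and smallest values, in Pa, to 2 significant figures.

site P: 703.56 mmHg = 93800.30 Pa.
site R: 928.6 mb = 92860.00 Pa.
Spread: 94361.00 − 92860.00 = 1500 Pa.

1500 Pa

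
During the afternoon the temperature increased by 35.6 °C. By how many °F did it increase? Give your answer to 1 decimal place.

64.1 °F

For a temperature change the 32° offset cancels: Δ°F = 35.6 × 1.8 = 64.1 °F.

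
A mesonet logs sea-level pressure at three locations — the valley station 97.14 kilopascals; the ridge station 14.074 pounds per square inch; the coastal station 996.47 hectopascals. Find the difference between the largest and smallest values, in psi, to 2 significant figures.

0.38 psi

the valley station: 97.14 kPa = 14.0890 psi.
the coastal station: 996.47 hPa = 14.4526 psi.
Spread: 14.4526 − 14.0740 = 0.38 psi.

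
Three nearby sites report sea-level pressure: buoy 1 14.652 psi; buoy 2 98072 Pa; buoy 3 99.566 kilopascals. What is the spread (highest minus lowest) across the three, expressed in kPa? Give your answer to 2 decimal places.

buoy 1: 14.652 psi = 101.0220 kPa.
buoy 2: 98072 Pa = 98.0720 kPa.
Spread: 101.0220 − 98.0720 = 2.95 kPa.

2.95 kPa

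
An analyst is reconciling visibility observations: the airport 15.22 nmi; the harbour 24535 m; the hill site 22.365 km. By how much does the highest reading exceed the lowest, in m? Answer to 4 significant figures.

the airport: 15.22 nmi = 28187.44 m.
the hill site: 22.365 km = 22365.00 m.
Spread: 28187.44 − 22365.00 = 5822 m.

5822 m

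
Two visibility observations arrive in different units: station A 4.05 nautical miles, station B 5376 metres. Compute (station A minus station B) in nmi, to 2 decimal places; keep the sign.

station B: 5376 m = 2.9028 nmi.
Difference: 4.0500 − 2.9028 = 1.15 nmi.

1.15 nmi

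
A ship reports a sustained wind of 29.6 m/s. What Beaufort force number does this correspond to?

29.6 m/s lies in the Beaufort 11 band (violent storm, 28.5–32.6 m/s).

Beaufort force 11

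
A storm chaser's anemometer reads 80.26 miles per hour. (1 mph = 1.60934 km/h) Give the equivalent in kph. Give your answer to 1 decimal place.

129.2 km/h

1 mph = 1.60934 km/h, so 80.26 × 1.60934 = 129.2 km/h.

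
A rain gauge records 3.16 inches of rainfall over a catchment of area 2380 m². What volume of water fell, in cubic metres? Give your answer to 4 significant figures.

191.0 cubic metres

Depth: 3.16 in × 25.4 = 80.264 mm.
1 mm over 1 m² is 1 L, so volume = 80.264 × 2380 = 191028.32 L = 191.0 m³.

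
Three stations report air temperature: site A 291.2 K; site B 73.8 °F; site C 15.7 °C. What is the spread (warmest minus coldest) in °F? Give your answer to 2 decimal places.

13.54 °F

site A: 291.2 K = 18.050 °C.
site B: 73.8 °F = 23.222 °C.
Spread: 23.222 − 15.700 = 7.522 °C = 13.54 °F.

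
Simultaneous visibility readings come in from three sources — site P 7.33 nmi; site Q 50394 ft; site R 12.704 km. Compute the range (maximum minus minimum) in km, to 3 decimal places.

2.656 km

site P: 7.33 nmi = 13.57516 km.
site Q: 50394 ft = 15.36009 km.
Spread: 15.36009 − 12.70400 = 2.656 km.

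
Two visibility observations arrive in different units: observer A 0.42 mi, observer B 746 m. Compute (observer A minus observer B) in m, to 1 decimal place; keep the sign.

-70.1 m

observer A: 0.42 SM = 675.924 m.
Difference: 675.924 − 746.000 = -70.1 m.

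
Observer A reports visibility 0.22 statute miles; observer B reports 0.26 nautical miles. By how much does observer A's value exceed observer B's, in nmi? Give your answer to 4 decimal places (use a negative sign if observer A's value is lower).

observer A: 0.22 SM = 0.191175 nmi.
Difference: 0.191175 − 0.260000 = -0.0688 nmi.

-0.0688 nmi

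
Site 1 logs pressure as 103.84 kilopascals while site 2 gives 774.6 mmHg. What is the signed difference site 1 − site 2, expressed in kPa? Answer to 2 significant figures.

site 2: 774.6 mmHg = 103.2715 kPa.
Difference: 103.8400 − 103.2715 = 0.57 kPa.

0.57 kPa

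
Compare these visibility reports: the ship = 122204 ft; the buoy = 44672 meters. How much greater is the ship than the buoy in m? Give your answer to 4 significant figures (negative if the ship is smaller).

-7424 m

the ship: 122204 ft = 37247.78 m.
Difference: 37247.78 − 44672.00 = -7424 m.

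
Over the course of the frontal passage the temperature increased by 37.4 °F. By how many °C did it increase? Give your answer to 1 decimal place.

Converting a difference, only the 9/5 scale factor applies: Δ°C = 37.4 × 0.5556 = 20.8 °C.

20.8 °C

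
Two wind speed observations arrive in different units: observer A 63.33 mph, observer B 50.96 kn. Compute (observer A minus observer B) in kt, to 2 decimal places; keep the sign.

4.07 kt

observer A: 63.33 mph = 55.0323 kt.
Difference: 55.0323 − 50.9600 = 4.07 kt.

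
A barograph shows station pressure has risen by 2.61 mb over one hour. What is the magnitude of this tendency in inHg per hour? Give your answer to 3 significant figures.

0.0771 inHg per hour

2.61 mb / 1 h × 0.02953 inHg/mb = 0.0771 inHg/h.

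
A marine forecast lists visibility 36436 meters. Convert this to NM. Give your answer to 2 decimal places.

1 m = 0.000539957 nmi, so 36436 × 0.000539957 = 19.67 nmi.

19.67 nmi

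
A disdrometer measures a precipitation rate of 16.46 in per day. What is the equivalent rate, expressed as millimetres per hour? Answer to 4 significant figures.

17.42 mm/hour

16.46 in/day × 25.4 mm/in × 0.0416667 day/hour = 17.42 mm/hour.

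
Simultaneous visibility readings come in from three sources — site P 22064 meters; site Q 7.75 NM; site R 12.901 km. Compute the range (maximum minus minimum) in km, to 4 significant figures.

9.163 km

site P: 22064 m = 22.06400 km.
site Q: 7.75 nmi = 14.35300 km.
Spread: 22.06400 − 12.90100 = 9.163 km.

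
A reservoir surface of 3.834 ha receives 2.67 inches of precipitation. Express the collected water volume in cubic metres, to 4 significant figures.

Depth: 2.67 in × 25.4 = 67.818 mm.
Area: 3.834 ha = 38340 m².
1 mm over 1 m² is 1 L, so volume = 67.818 × 38340 = 2600142.1 L = 2600 m³.

2600 cubic metres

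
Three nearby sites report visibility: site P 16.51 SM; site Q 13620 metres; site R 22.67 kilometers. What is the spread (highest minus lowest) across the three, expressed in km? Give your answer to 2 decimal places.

site P: 16.51 SM = 26.5703 km.
site Q: 13620 m = 13.6200 km.
Spread: 26.5703 − 13.6200 = 12.95 km.

12.95 km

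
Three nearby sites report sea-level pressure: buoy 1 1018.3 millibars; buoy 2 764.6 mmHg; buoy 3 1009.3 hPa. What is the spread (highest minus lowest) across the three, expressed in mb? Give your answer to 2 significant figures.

10 mb

buoy 2: 764.6 mmHg = 1019.38 mb.
buoy 3: 1009.3 hPa = 1009.30 mb.
Spread: 1019.38 − 1009.30 = 10 mb.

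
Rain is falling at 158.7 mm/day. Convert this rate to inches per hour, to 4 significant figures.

158.7 mm/day × 0.0393701 in/mm × 0.0416667 day/hour = 0.2603 in/hour.

0.2603 in/hour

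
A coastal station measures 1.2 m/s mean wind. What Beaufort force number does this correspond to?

1.2 m/s lies in the Beaufort 1 band (light air, 0.3–1.5 m/s).

Beaufort force 1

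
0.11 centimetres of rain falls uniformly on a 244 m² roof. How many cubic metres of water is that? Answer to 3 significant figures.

Depth: 0.11 cm × 10 = 1.1 mm.
1 mm over 1 m² is 1 L, so volume = 1.1 × 244 = 268.4 L = 0.268 m³.

0.268 cubic metres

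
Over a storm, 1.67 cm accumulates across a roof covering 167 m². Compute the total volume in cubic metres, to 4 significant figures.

2.789 cubic metres

Depth: 1.67 cm × 10 = 16.7 mm.
1 mm over 1 m² is 1 L, so volume = 16.7 × 167 = 2788.9 L = 2.789 m³.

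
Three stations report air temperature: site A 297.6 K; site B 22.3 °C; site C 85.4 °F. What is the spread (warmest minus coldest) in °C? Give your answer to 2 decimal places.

site A: 297.6 K = 24.450 °C.
site C: 85.4 °F = 29.667 °C.
Spread: 29.667 − 22.300 = 7.367 °C.

7.37 °C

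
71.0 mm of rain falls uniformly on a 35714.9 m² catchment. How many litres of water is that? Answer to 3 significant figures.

2540000 litres

1 mm over 1 m² is 1 L, so volume = 71 × 35714.9 = 2535757.9 L ≈ 2540000 L.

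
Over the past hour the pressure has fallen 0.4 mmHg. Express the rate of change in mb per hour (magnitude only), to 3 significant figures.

0.533 mb per hour

0.4 mmHg / 1 h × 1.33322 mb/mmHg = 0.533 mb/h.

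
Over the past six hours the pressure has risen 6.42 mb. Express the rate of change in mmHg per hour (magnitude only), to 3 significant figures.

6.42 mb / 6 h × 0.750062 mmHg/mb = 0.803 mmHg/h.

0.803 mmHg per hour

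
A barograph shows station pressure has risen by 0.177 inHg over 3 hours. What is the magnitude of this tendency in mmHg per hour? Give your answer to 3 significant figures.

1.50 mmHg per hour

0.177 inHg / 3 h × 25.4 mmHg/inHg = 1.50 mmHg/h.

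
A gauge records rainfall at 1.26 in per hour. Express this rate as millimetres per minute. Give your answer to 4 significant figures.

0.5334 mm/minute

1.26 in/hour × 25.4 mm/in × 0.0166667 hour/minute = 0.5334 mm/minute.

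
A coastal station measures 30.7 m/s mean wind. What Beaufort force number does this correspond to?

Beaufort force 11

30.7 m/s lies in the Beaufort 11 band (violent storm, 28.5–32.6 m/s).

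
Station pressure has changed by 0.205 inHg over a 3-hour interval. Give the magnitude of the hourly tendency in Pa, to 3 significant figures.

0.205 inHg / 3 h × 3386.39 Pa/inHg = 231 Pa/h.

231 Pa per hour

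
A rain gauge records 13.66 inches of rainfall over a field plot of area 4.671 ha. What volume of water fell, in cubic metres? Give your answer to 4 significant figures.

16210 cubic metres

Depth: 13.66 in × 25.4 = 346.964 mm.
Area: 4.671 ha = 46710 m².
1 mm over 1 m² is 1 L, so volume = 346.964 × 46710 = 16206688 L = 16210 m³.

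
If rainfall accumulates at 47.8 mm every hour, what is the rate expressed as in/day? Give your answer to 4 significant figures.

45.17 in/day

47.8 mm/hour × 0.0393701 in/mm × 24 hour/day = 45.17 in/day.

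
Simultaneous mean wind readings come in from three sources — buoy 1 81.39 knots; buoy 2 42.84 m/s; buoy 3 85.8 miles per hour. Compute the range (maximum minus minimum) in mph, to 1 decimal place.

buoy 1: 81.39 kt = 93.662 mph.
buoy 2: 42.84 m/s = 95.830 mph.
Spread: 95.830 − 85.800 = 10.0 mph.

10.0 mph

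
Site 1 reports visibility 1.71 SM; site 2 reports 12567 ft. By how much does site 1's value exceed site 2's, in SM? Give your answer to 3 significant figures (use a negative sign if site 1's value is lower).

site 2: 12567 ft = 2.38011 SM.
Difference: 1.71000 − 2.38011 = -0.670 SM.

-0.670 SM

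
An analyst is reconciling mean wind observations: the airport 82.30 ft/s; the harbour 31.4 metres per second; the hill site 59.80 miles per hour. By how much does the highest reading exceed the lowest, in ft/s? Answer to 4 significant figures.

the harbour: 31.4 m/s = 103.0184 ft/s.
the hill site: 59.80 mph = 87.7067 ft/s.
Spread: 103.0184 − 82.3000 = 20.72 ft/s.

20.72 ft/s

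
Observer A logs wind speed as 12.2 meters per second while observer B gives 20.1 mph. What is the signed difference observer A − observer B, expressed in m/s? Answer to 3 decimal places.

observer B: 20.1 mph = 8.985504 m/s.
Difference: 12.200000 − 8.985504 = 3.214 m/s.

3.214 m/s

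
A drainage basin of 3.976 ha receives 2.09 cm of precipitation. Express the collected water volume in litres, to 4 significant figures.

831000 litres

Depth: 2.09 cm × 10 = 20.9 mm.
Area: 3.976 ha = 39760 m².
1 mm over 1 m² is 1 L, so volume = 20.9 × 39760 = 830984 L ≈ 831000 L.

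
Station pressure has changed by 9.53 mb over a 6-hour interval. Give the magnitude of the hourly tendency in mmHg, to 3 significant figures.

9.53 mb / 6 h × 0.750062 mmHg/mb = 1.19 mmHg/h.

1.19 mmHg per hour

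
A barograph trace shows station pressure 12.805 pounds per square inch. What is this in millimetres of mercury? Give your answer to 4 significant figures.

1 psi = 51.7149 mmHg, so 12.805 × 51.7149 = 662.2 mmHg.

662.2 mmHg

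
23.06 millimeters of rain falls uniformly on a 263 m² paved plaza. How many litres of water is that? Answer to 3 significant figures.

6060 litres

1 mm over 1 m² is 1 L, so volume = 23.06 × 263 = 6064.78 L ≈ 6060 L.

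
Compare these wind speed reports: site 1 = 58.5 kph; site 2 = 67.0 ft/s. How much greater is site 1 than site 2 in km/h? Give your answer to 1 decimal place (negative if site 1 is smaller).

-15.0 km/h

site 2: 67.0 ft/s = 73.518 km/h.
Difference: 58.500 − 73.518 = -15.0 km/h.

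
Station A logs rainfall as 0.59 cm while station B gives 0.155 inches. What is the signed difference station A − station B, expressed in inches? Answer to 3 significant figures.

0.0773 in

station A: 0.59 cm = 0.232283 in.
Difference: 0.232283 − 0.155000 = 0.0773 in.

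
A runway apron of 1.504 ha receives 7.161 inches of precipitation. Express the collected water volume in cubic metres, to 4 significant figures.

2736 cubic metres

Depth: 7.161 in × 25.4 = 181.8894 mm.
Area: 1.504 ha = 15040 m².
1 mm over 1 m² is 1 L, so volume = 181.8894 × 15040 = 2735616.6 L = 2736 m³.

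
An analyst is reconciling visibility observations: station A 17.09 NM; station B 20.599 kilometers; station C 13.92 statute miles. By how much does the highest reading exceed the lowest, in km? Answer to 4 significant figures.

11.05 km

station A: 17.09 nmi = 31.6507 km.
station C: 13.92 SM = 22.4021 km.
Spread: 31.6507 − 20.5990 = 11.05 km.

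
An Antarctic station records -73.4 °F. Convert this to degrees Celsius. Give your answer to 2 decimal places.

°C = (°F − 32) × 5/9 = (-73.4 − 32) / 1.8 = -58.56 °C.

-58.56 °C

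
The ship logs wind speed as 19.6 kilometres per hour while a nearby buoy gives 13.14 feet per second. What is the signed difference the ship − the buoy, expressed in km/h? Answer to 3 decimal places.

the buoy: 13.14 ft/s = 14.41826 km/h.
Difference: 19.60000 − 14.41826 = 5.182 km/h.

5.182 km/h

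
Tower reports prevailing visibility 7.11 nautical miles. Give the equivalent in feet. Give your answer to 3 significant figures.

1 nmi = 6076.12 ft, so 7.11 × 6076.12 = 43200 ft.

43200 ft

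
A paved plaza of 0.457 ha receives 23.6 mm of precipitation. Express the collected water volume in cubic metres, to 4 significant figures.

Area: 0.457 ha = 4570 m².
1 mm over 1 m² is 1 L, so volume = 23.6 × 4570 = 107852 L = 107.9 m³.

107.9 cubic metres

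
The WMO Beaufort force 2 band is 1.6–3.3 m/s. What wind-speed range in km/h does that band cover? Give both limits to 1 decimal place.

1.6–3.3 m/s × 3.6 = 5.8–11.9 km/h.

5.8 to 11.9 km/h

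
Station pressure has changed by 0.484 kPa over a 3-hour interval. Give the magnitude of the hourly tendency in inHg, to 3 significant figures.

0.484 kPa / 3 h × 0.2953 inHg/kPa = 0.0476 inHg/h.

0.0476 inHg per hour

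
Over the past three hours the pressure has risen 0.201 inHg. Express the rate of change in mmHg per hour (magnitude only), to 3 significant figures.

1.70 mmHg per hour

0.201 inHg / 3 h × 25.4 mmHg/inHg = 1.70 mmHg/h.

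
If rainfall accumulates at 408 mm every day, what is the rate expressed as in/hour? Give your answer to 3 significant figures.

0.669 in/hour

408 mm/day × 0.0393701 in/mm × 0.0416667 day/hour = 0.669 in/hour.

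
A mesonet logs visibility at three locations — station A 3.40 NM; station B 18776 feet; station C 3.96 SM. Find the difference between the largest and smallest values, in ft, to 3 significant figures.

station A: 3.40 nmi = 20658.79 ft.
station C: 3.96 SM = 20908.80 ft.
Spread: 20908.80 − 18776.00 = 2130 ft.

2130 ft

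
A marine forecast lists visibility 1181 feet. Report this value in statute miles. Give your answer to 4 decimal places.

1 ft = 0.000189394 SM, so 1181 × 0.000189394 = 0.2237 SM.

0.2237 SM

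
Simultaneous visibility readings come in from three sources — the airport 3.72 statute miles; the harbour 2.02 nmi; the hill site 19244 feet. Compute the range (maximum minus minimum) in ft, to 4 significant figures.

the airport: 3.72 SM = 19641.60 ft.
the harbour: 2.02 nmi = 12273.75 ft.
Spread: 19641.60 − 12273.75 = 7368 ft.

7368 ft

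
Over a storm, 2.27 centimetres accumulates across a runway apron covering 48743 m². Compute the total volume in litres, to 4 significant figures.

Depth: 2.27 cm × 10 = 22.7 mm.
1 mm over 1 m² is 1 L, so volume = 22.7 × 48743 = 1106466.1 L ≈ 1106000 L.

1106000 litres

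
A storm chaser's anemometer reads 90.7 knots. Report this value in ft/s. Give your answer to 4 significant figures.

153.1 ft/s

1 kt = 1.68781 ft/s, so 90.7 × 1.68781 = 153.1 ft/s.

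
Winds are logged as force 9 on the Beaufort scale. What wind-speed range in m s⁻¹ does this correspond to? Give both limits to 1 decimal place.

20.8 to 24.4 m/s

Beaufort 9 (strong gale) spans 20.8–24.4 m/s.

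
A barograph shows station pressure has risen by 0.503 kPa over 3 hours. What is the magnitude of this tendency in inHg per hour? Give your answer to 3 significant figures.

0.0495 inHg per hour

0.503 kPa / 3 h × 0.2953 inHg/kPa = 0.0495 inHg/h.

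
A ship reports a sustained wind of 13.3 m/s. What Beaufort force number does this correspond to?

13.3 m/s lies in the Beaufort 6 band (strong breeze, 10.8–13.8 m/s).

Beaufort force 6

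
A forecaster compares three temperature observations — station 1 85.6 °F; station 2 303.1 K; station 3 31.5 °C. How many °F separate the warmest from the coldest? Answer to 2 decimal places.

station 1: 85.6 °F = 29.778 °C.
station 2: 303.1 K = 29.950 °C.
Spread: 31.500 − 29.778 = 1.722 °C = 3.10 °F.

3.10 °F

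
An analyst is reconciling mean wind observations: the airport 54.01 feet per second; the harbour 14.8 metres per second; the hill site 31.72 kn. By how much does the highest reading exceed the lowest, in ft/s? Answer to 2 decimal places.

the harbour: 14.8 m/s = 48.5564 ft/s.
the hill site: 31.72 kt = 53.5373 ft/s.
Spread: 54.0100 − 48.5564 = 5.45 ft/s.

5.45 ft/s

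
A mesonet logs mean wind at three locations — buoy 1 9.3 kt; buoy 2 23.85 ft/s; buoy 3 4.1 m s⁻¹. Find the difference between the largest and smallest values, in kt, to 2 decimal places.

buoy 2: 23.85 ft/s = 14.1307 kt.
buoy 3: 4.1 m/s = 7.9698 kt.
Spread: 14.1307 − 7.9698 = 6.16 kt.

6.16 kt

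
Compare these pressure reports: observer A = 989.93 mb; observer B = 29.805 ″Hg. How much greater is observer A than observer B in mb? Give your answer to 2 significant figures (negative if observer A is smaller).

-19 mb

observer B: 29.805 inHg = 1009.31 mb.
Difference: 989.93 − 1009.31 = -19 mb.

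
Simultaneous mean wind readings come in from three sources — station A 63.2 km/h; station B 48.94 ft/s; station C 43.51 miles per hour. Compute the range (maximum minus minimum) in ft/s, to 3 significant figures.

14.9 ft/s

station A: 63.2 km/h = 57.597 ft/s.
station C: 43.51 mph = 63.815 ft/s.
Spread: 63.815 − 48.940 = 14.9 ft/s.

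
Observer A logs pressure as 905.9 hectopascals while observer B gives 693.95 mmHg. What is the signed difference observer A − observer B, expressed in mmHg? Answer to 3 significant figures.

-14.5 mmHg

observer A: 905.9 hPa = 679.481 mmHg.
Difference: 679.481 − 693.950 = -14.5 mmHg.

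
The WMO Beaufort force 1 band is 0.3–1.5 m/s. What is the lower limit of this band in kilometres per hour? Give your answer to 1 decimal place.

1.1 km/h

0.3–1.5 m/s × 3.6 = 1.1–5.4 km/h.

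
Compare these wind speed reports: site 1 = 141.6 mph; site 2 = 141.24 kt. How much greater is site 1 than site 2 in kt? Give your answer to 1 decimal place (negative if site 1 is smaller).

site 1: 141.6 mph = 123.047 kt.
Difference: 123.047 − 141.240 = -18.2 kt.

-18.2 kt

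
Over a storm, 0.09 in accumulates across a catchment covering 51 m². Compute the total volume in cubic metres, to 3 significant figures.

Depth: 0.09 in × 25.4 = 2.286 mm.
1 mm over 1 m² is 1 L, so volume = 2.286 × 51 = 116.586 L = 0.117 m³.

0.117 cubic metres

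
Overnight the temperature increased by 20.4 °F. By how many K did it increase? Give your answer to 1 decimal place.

11.3 K

A change of 1 °C equals a change of 1.8 °F: ΔK = 20.4 × 0.5556 = 11.3 K.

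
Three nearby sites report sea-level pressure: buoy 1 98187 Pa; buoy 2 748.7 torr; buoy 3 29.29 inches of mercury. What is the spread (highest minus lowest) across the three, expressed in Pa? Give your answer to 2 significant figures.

1600 Pa

buoy 2: 748.7 mmHg = 99818.47 Pa.
buoy 3: 29.29 inHg = 99187.33 Pa.
Spread: 99818.47 − 98187.00 = 1600 Pa.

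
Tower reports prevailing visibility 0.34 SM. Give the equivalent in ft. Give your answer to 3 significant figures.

1 SM = 5280 ft, so 0.34 × 5280 = 1800 ft.

1800 ft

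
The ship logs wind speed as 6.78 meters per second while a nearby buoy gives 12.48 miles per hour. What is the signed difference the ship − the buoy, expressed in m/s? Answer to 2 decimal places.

the buoy: 12.48 mph = 5.5791 m/s.
Difference: 6.7800 − 5.5791 = 1.20 m/s.

1.20 m/s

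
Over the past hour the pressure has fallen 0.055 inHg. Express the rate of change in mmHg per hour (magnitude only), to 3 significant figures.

0.055 inHg / 1 h × 25.4 mmHg/inHg = 1.40 mmHg/h.

1.40 mmHg per hour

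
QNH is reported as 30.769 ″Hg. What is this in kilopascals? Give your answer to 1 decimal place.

104.2 kPa

1 inHg = 3.38639 kPa, so 30.769 × 3.38639 = 104.2 kPa.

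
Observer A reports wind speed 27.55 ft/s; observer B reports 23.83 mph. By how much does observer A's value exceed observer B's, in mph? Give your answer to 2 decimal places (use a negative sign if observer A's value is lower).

-5.05 mph

observer A: 27.55 ft/s = 18.7841 mph.
Difference: 18.7841 − 23.8300 = -5.05 mph.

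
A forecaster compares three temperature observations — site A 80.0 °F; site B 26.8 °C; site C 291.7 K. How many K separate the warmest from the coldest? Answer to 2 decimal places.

site A: 80.0 °F = 26.667 °C.
site C: 291.7 K = 18.550 °C.
Spread: 26.800 − 18.550 = 8.250 °C.

8.25 K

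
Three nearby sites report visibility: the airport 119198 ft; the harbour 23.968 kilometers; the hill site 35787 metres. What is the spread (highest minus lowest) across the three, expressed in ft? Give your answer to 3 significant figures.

the harbour: 23.968 km = 78635.17 ft.
the hill site: 35787 m = 117411.42 ft.
Spread: 119198.00 − 78635.17 = 40600 ft.

40600 ft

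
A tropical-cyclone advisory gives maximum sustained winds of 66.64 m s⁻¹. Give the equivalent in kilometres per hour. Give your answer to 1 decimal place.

1 m/s = 3.6 km/h, so 66.64 × 3.6 = 239.9 km/h.

239.9 km/h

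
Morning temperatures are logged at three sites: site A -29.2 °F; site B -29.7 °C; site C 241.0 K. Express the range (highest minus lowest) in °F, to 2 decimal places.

site A: -29.2 °F = -34.000 °C.
site C: 241.0 K = -32.150 °C.
Spread: (-29.700) − (-34.000) = 4.300 °C = 7.74 °F.

7.74 °F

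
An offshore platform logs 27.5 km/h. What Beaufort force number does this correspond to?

27.5 km/h = 7.6 m/s, which is Beaufort 4 (moderate breeze, 5.5–7.9 m/s).

Beaufort force 4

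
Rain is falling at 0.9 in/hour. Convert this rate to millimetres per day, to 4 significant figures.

0.9 in/hour × 25.4 mm/in × 24 hour/day = 548.6 mm/day.

548.6 mm/day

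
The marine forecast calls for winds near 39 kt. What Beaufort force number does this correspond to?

Beaufort force 8

39 kt lies in the Beaufort 8 band (gale, 34–40 kt).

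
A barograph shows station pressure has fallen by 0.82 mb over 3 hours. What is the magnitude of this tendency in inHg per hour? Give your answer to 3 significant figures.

0.82 mb / 3 h × 0.02953 inHg/mb = 0.00807 inHg/h.

0.00807 inHg per hour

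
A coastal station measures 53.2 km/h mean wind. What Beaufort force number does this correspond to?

Beaufort force 7

53.2 km/h = 14.8 m/s, which is Beaufort 7 (near gale, 13.9–17.1 m/s).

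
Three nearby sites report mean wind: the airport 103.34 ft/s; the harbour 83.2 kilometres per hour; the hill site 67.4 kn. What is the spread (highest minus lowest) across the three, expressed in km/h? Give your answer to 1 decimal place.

the airport: 103.34 ft/s = 113.393 km/h.
the hill site: 67.4 kt = 124.825 km/h.
Spread: 124.825 − 83.200 = 41.6 km/h.

41.6 km/h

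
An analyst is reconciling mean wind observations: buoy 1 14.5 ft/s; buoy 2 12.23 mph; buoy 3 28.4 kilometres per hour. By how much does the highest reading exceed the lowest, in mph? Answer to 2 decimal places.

7.76 mph

buoy 1: 14.5 ft/s = 9.8864 mph.
buoy 3: 28.4 km/h = 17.6469 mph.
Spread: 17.6469 − 9.8864 = 7.76 mph.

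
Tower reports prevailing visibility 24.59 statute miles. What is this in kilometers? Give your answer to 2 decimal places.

39.57 km

1 SM = 1.60934 km, so 24.59 × 1.60934 = 39.57 km.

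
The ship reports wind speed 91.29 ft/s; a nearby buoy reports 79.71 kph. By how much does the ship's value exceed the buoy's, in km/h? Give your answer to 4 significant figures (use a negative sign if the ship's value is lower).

the ship: 91.29 ft/s = 100.1707 km/h.
Difference: 100.1707 − 79.7100 = 20.46 km/h.

20.46 km/h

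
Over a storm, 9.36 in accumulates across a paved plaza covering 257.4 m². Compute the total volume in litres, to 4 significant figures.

61200 litres

Depth: 9.36 in × 25.4 = 237.744 mm.
1 mm over 1 m² is 1 L, so volume = 237.744 × 257.4 = 61195.306 L ≈ 61200 L.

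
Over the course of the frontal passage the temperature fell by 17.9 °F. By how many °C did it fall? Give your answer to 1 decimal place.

Converting a difference, only the 9/5 scale factor applies: Δ°C = 17.9 × 0.5556 = 9.9 °C.

9.9 °C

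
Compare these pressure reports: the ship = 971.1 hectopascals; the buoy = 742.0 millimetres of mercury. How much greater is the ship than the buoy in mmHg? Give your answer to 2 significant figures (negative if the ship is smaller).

-14 mmHg

the ship: 971.1 hPa = 728.38 mmHg.
Difference: 728.38 − 742.00 = -14 mmHg.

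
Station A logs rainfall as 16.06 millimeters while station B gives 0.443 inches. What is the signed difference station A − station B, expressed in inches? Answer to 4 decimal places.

station A: 16.06 mm = 0.632283 in.
Difference: 0.632283 − 0.443000 = 0.1893 in.

0.1893 in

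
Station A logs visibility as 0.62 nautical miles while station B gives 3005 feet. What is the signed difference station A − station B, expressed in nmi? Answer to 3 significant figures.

station B: 3005 ft = 0.49456 nmi.
Difference: 0.62000 − 0.49456 = 0.125 nmi.

0.125 nmi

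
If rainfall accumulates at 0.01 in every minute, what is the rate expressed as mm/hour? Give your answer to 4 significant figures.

0.01 in/minute × 25.4 mm/in × 60 minute/hour = 15.24 mm/hour.

15.24 mm/hour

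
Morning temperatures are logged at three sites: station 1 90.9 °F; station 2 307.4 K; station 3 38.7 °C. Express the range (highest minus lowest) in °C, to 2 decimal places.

5.98 °C

station 1: 90.9 °F = 32.722 °C.
station 2: 307.4 K = 34.250 °C.
Spread: 38.700 − 32.722 = 5.978 °C.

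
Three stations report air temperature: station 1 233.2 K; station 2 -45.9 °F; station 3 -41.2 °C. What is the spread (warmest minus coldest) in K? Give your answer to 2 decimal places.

station 1: 233.2 K = -39.950 °C.
station 2: -45.9 °F = -43.278 °C.
Spread: (-39.950) − (-43.278) = 3.328 °C.

3.33 K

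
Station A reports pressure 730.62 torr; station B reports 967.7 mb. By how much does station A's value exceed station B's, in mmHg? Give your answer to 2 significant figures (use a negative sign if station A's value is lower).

4.8 mmHg

station B: 967.7 mb = 725.835 mmHg.
Difference: 730.620 − 725.835 = 4.8 mmHg.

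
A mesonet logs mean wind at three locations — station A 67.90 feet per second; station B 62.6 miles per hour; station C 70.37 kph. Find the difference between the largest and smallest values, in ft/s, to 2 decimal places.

27.68 ft/s

station B: 62.6 mph = 91.8133 ft/s.
station C: 70.37 km/h = 64.1313 ft/s.
Spread: 91.8133 − 64.1313 = 27.68 ft/s.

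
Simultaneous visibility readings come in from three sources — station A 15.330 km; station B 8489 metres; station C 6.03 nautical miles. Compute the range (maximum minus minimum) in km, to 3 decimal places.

station B: 8489 m = 8.48900 km.
station C: 6.03 nmi = 11.16756 km.
Spread: 15.33000 − 8.48900 = 6.841 km.

6.841 km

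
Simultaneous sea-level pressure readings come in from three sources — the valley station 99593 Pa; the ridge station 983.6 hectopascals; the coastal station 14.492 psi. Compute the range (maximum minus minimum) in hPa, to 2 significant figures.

16 hPa

the valley station: 99593 Pa = 995.93 hPa.
the coastal station: 14.492 psi = 999.19 hPa.
Spread: 999.19 − 983.60 = 16 hPa.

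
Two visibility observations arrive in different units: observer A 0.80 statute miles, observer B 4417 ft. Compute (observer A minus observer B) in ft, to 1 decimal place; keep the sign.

observer A: 0.80 SM = 4224.000 ft.
Difference: 4224.000 − 4417.000 = -193.0 ft.

-193.0 ft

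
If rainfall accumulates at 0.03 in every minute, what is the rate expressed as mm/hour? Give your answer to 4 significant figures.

45.72 mm/hour

0.03 in/minute × 25.4 mm/in × 60 minute/hour = 45.72 mm/hour.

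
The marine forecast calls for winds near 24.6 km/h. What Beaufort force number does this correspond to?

Beaufort force 4

24.6 km/h = 6.8 m/s, which is Beaufort 4 (moderate breeze, 5.5–7.9 m/s).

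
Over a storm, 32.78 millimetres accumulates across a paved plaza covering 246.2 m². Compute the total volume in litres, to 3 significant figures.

8070 litres

1 mm over 1 m² is 1 L, so volume = 32.78 × 246.2 = 8070.436 L ≈ 8070 L.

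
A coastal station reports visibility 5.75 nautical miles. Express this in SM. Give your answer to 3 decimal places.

6.617 SM

1 nmi = 1.15078 SM, so 5.75 × 1.15078 = 6.617 SM.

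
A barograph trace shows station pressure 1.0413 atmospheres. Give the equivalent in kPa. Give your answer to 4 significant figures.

1 atm = 101.325 kPa, so 1.0413 × 101.325 = 105.5 kPa.

105.5 kPa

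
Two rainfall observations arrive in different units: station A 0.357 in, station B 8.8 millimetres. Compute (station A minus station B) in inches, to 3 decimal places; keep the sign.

0.011 in

station B: 8.8 mm = 0.34646 in.
Difference: 0.35700 − 0.34646 = 0.011 in.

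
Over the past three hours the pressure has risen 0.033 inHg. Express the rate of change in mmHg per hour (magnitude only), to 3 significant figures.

0.033 inHg / 3 h × 25.4 mmHg/inHg = 0.279 mmHg/h.

0.279 mmHg per hour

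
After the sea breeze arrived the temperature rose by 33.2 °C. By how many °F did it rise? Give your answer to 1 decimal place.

59.8 °F

For a temperature change the 32° offset cancels: Δ°F = 33.2 × 1.8 = 59.8 °F.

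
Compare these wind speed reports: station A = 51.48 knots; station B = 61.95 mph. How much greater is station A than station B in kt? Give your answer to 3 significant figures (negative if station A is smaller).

-2.35 kt

station B: 61.95 mph = 53.8331 kt.
Difference: 51.4800 − 53.8331 = -2.35 kt.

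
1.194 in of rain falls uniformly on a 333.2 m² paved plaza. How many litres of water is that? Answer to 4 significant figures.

10110 litres

Depth: 1.194 in × 25.4 = 30.3276 mm.
1 mm over 1 m² is 1 L, so volume = 30.3276 × 333.2 = 10105.156 L ≈ 10110 L.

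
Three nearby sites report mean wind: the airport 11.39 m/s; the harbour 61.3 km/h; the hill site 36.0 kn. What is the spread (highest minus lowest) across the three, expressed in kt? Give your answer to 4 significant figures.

13.86 kt

the airport: 11.39 m/s = 22.1404 kt.
the harbour: 61.3 km/h = 33.0994 kt.
Spread: 36.0000 − 22.1404 = 13.86 kt.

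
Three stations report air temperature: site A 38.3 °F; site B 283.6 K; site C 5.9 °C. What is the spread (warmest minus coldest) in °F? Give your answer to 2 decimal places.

12.51 °F

site A: 38.3 °F = 3.500 °C.
site B: 283.6 K = 10.450 °C.
Spread: 10.450 − 3.500 = 6.950 °C = 12.51 °F.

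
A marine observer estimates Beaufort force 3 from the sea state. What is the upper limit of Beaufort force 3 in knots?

Beaufort 3 (gentle breeze) spans 7–10 knots.

10 kt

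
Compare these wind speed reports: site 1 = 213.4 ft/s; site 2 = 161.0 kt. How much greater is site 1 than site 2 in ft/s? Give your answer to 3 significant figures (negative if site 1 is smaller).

site 2: 161.0 kt = 271.737 ft/s.
Difference: 213.400 − 271.737 = -58.3 ft/s.

-58.3 ft/s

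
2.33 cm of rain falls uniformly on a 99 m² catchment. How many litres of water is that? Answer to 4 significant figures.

Depth: 2.33 cm × 10 = 23.3 mm.
1 mm over 1 m² is 1 L, so volume = 23.3 × 99 = 2306.7 L ≈ 2307 L.

2307 litres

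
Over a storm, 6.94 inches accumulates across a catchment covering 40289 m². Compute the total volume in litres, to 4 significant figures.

Depth: 6.94 in × 25.4 = 176.276 mm.
1 mm over 1 m² is 1 L, so volume = 176.276 × 40289 = 7101983.8 L ≈ 7102000 L.

7102000 litres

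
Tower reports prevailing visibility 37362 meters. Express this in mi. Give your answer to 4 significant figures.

1 m = 0.000621371 SM, so 37362 × 0.000621371 = 23.22 SM.

23.22 SM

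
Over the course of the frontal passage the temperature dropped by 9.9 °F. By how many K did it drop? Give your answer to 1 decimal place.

For a temperature change the 32° offset cancels: ΔK = 9.9 × 0.5556 = 5.5 K.

5.5 K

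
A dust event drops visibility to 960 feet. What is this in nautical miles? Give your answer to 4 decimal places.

0.1580 nmi

1 ft = 0.000164579 nmi, so 960 × 0.000164579 = 0.1580 nmi.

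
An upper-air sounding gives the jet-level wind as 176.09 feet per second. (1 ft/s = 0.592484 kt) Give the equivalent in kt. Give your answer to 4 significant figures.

1 ft/s = 0.592484 kt, so 176.09 × 0.592484 = 104.3 kt.

104.3 kt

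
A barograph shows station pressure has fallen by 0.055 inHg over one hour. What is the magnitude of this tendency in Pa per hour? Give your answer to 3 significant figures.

186 Pa per hour

0.055 inHg / 1 h × 3386.39 Pa/inHg = 186 Pa/h.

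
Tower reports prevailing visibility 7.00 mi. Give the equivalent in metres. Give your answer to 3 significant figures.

1 SM = 1609.34 m, so 7.00 × 1609.34 = 11300 m.

11300 m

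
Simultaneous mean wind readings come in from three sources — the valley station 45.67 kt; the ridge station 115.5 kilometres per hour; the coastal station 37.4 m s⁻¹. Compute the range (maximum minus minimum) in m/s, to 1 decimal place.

the valley station: 45.67 kt = 23.495 m/s.
the ridge station: 115.5 km/h = 32.083 m/s.
Spread: 37.400 − 23.495 = 13.9 m/s.

13.9 m/s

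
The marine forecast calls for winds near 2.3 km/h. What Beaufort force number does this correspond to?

2.3 km/h = 0.6 m/s, which is Beaufort 1 (light air, 0.3–1.5 m/s).

Beaufort force 1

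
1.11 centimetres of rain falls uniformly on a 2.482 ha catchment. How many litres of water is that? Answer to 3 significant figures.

276000 litres

Depth: 1.11 cm × 10 = 11.1 mm.
Area: 2.482 ha = 24820 m².
1 mm over 1 m² is 1 L, so volume = 11.1 × 24820 = 275502 L ≈ 276000 L.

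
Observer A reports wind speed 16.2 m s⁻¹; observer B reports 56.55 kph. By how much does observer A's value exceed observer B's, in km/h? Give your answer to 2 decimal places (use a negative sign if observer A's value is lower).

observer A: 16.2 m/s = 58.3200 km/h.
Difference: 58.3200 − 56.5500 = 1.77 km/h.

1.77 km/h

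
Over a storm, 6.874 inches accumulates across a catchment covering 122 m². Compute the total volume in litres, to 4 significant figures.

21300 litres

Depth: 6.874 in × 25.4 = 174.5996 mm.
1 mm over 1 m² is 1 L, so volume = 174.5996 × 122 = 21301.151 L ≈ 21300 L.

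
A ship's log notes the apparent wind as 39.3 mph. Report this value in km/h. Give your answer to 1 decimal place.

63.2 km/h

1 mph = 1.60934 km/h, so 39.3 × 1.60934 = 63.2 km/h.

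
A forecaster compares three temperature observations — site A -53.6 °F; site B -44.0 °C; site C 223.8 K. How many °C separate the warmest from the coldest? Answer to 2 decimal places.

site A: -53.6 °F = -47.556 °C.
site C: 223.8 K = -49.350 °C.
Spread: (-44.000) − (-49.350) = 5.350 °C.

5.35 °C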